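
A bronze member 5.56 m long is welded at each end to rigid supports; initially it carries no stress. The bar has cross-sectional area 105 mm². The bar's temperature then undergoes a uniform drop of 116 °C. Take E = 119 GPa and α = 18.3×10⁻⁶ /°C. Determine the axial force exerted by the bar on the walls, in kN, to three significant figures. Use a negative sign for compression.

Free thermal expansion αLΔT = 18.3e-6 · 5560 · -116 = -11.8 mm.
The walls impose strain ε = −(-11.8)/5560 = 2.1228e-03; σ = Eε = 119000 · 2.1228e-03 = 252.6 MPa.
Wall reaction R = σ·A = 252.6·105 = 26520 N = 26.52 kN.

26.5 kN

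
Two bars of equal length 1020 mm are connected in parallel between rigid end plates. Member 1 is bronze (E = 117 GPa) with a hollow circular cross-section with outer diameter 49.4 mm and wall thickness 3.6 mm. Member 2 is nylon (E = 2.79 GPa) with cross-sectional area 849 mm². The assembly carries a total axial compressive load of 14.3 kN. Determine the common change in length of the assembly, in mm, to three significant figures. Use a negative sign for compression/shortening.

A_1 = 518 mm².
Equal strain + equilibrium ⇒ each member carries load in proportion to AE: A₁E₁ = 60600000 N, A₂E₂ = 2369000 N, ΣAE = 62970000 N.
δ = PL/ΣAE = -14300·1020/62970000 = -0.2316 mm.

-0.232 mm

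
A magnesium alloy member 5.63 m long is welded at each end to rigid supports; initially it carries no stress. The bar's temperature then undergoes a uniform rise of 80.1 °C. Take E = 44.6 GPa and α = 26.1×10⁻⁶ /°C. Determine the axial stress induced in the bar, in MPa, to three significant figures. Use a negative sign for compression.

-93.2 MPa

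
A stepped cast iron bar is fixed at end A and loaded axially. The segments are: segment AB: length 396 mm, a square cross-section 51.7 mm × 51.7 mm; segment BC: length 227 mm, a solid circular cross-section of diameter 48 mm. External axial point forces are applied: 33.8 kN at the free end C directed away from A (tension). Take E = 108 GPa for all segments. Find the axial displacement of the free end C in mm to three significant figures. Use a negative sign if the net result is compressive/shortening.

Internal axial forces (sectioning from the free end, tension +): N_BC = 33.8 kN, N_AB = 33.8 kN.
A_AB = 2673 mm².
A_BC = 1810 mm².
δ_AB = 33800·396/(2673·108000) = 0.04637 mm
δ_BC = 33800·227/(1810·108000) = 0.03926 mm
δ = Σδ_i = 0.08563 mm.

0.0856 mm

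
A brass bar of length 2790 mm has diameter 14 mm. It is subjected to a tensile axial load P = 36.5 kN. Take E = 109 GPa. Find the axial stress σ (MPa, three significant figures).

A = 153.9 mm².
σ = N/A = 36500/153.9 = 237.1 MPa.

237 MPa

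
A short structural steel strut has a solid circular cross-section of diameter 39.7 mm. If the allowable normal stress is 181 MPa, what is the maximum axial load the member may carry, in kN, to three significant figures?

224 kN

A = 1238 mm².
P_max = σ_allow · A = 181 · 1238 = 224100 N = 224.1 kN.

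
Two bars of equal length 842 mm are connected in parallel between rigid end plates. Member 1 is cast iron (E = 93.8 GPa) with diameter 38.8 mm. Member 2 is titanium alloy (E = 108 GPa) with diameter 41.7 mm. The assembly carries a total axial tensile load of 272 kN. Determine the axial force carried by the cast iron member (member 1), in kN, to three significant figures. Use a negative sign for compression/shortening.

A_1 = 1182 mm².
A_2 = 1366 mm².
Equal strain + equilibrium ⇒ each member carries load in proportion to AE: A₁E₁ = 110900000 N, A₂E₂ = 147500000 N, ΣAE = 258400000 N.
F₁ = P·A₁E₁/ΣAE = 272000·110900000/258400000 = 116700 N.

117 kN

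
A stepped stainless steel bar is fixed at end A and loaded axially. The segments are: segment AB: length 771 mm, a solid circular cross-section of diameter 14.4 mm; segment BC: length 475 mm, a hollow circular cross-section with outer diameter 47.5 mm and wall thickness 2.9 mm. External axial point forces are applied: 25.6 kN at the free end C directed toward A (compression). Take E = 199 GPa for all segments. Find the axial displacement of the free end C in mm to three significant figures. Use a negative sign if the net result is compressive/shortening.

Internal axial forces (sectioning from the free end, tension +): N_BC = -25.6 kN, N_AB = -25.6 kN.
A_AB = 162.9 mm².
A_BC = 406.3 mm².
δ_AB = -25600·771/(162.9·199000) = -0.609 mm
δ_BC = -25600·475/(406.3·199000) = -0.1504 mm
δ = Σδ_i = -0.7594 mm.

-0.759 mm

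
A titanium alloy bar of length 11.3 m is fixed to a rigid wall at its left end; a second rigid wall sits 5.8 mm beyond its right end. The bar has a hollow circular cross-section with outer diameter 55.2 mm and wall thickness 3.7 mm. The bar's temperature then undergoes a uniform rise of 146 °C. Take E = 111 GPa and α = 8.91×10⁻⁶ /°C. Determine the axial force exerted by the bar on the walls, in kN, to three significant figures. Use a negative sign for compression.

Free thermal expansion αLΔT = 8.91e-6 · 11300 · 146 = 14.7 mm.
The walls engage after the gap closes; constrained expansion = 14.7 − 5.8 = 8.9 mm.
The walls impose strain ε = −(8.9)/11300 = -7.8759e-04; σ = Eε = 111000 · -7.8759e-04 = -87.42 MPa.
Wall reaction R = σ·A = -87.42·598.6 = -52330 N = -52.33 kN.

-52.3 kN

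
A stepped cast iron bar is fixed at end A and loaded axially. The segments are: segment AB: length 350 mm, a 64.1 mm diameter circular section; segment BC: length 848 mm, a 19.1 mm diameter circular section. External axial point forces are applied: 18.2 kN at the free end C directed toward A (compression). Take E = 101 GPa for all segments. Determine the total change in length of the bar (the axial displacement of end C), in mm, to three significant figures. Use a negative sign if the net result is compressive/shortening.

-0.553 mm

Internal axial forces (sectioning from the free end, tension +): N_BC = -18.2 kN, N_AB = -18.2 kN.
A_AB = 3227 mm².
A_BC = 286.5 mm².
δ_AB = -18200·350/(3227·101000) = -0.01954 mm
δ_BC = -18200·848/(286.5·101000) = -0.5333 mm
δ = Σδ_i = -0.5529 mm.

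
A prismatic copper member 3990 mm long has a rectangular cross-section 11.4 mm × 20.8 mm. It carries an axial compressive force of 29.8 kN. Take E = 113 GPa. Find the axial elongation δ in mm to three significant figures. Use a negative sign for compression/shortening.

A = 237.1 mm².
δ_mech = NL/(AE) = -29800·3990/(237.1·113000) = -4.438 mm.

-4.44 mm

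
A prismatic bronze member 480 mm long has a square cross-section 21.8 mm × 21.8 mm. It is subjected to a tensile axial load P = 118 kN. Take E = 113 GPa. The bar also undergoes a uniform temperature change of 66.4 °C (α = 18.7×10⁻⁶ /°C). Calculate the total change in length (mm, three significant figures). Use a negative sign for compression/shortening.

1.65 mm

A = 475.2 mm².
δ_mech = NL/(AE) = 118000·480/(475.2·113000) = 1.055 mm.
δ_thermal = αLΔT = 18.7e-6·480·66.4 = 0.596 mm.
δ = δ_mech + δ_thermal = 1.651 mm.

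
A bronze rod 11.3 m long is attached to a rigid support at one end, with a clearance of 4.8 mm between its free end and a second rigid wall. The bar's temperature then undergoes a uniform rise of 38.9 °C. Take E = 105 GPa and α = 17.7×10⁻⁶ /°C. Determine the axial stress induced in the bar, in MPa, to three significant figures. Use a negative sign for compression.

Free thermal expansion αLΔT = 17.7e-6 · 11300 · 38.9 = 7.78 mm.
The walls engage after the gap closes; constrained expansion = 7.78 − 4.8 = 2.98 mm.
The walls impose strain ε = −(2.98)/11300 = -2.6375e-04; σ = Eε = 105000 · -2.6375e-04 = -27.69 MPa.

-27.7 MPa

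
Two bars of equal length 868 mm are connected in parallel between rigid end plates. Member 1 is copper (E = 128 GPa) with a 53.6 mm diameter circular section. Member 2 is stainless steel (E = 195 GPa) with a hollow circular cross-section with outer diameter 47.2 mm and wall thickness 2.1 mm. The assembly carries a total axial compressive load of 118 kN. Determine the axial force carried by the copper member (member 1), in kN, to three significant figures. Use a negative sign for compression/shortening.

-98.3 kN

A_1 = 2256 mm².
A_2 = 297.5 mm².
Equal strain + equilibrium ⇒ each member carries load in proportion to AE: A₁E₁ = 288800000 N, A₂E₂ = 58020000 N, ΣAE = 346800000 N.
F₁ = P·A₁E₁/ΣAE = -118000·288800000/346800000 = -98260 N.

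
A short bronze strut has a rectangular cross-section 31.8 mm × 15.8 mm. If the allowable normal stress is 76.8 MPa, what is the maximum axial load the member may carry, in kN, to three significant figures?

A = 502.4 mm².
P_max = σ_allow · A = 76.8 · 502.4 = 38590 N = 38.59 kN.

38.6 kN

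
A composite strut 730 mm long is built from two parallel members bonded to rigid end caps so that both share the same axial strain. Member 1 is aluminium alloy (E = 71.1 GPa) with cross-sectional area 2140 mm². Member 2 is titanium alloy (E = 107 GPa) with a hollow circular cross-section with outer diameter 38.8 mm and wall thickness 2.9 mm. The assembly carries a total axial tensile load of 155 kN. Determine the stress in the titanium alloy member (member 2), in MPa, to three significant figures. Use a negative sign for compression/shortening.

88.6 MPa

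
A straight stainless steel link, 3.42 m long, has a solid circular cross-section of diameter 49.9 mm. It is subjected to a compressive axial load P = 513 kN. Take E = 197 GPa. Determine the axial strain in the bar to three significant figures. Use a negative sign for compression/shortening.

-0.00133

A = 1956 mm².
σ = N/A = -262.3 MPa; ε = σ/E = -262.3/197000 = -1.332e-03.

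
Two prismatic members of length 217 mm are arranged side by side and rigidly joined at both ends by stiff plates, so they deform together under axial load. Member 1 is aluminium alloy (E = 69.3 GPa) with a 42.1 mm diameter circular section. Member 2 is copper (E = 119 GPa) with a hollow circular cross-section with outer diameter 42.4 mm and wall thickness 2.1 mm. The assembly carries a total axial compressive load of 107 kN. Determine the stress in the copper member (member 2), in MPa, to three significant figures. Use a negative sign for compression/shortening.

-99.4 MPa

A_1 = 1392 mm².
A_2 = 265.9 mm².
Equal strain + equilibrium ⇒ each member carries load in proportion to AE: A₁E₁ = 96470000 N, A₂E₂ = 31640000 N, ΣAE = 128100000 N.
σ₂ = P·E₂/ΣAE = -107000·119000/128100000 = -99.39 MPa.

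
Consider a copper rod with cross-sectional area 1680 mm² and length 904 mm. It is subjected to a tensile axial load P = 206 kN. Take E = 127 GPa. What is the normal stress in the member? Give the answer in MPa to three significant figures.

123 MPa

σ = N/A = 206000/1680 = 122.6 MPa.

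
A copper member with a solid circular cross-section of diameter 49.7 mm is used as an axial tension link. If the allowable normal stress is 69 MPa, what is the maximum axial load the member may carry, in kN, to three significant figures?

A = 1940 mm².
P_max = σ_allow · A = 69 · 1940 = 133900 N = 133.9 kN.

134 kN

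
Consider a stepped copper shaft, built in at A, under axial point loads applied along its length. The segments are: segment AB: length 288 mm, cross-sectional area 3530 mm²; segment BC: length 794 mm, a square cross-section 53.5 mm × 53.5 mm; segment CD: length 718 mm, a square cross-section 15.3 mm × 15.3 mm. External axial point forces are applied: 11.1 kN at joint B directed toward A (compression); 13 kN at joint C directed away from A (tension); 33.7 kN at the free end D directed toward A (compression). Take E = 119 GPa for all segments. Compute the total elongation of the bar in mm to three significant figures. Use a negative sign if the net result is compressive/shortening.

Internal axial forces (sectioning from the free end, tension +): N_CD = -33.7 kN, N_BC = -20.7 kN, N_AB = -31.8 kN.
A_BC = 2862 mm².
A_CD = 234.1 mm².
δ_AB = -31800·288/(3530·119000) = -0.0218 mm
δ_BC = -20700·794/(2862·119000) = -0.04825 mm
δ_CD = -33700·718/(234.1·119000) = -0.8686 mm
δ = Σδ_i = -0.9387 mm.

-0.939 mm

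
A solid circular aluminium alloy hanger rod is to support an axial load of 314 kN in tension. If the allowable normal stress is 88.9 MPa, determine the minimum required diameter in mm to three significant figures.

67.1 mm

Required area A ≥ P/σ_allow = 314000/88.9 = 3532 mm².
For a solid circular section, d ≥ √(4A/π) = 67.06 mm.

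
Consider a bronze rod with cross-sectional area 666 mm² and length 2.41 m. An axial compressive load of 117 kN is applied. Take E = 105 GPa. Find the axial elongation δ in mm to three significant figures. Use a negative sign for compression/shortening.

-4.03 mm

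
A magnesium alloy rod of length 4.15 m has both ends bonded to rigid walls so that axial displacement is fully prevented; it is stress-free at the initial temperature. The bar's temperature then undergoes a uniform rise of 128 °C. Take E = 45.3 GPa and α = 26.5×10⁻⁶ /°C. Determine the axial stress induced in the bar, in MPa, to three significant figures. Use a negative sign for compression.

-154 MPa

Free thermal expansion αLΔT = 26.5e-6 · 4150 · 128 = 14.08 mm.
The walls impose strain ε = −(14.08)/4150 = -3.3920e-03; σ = Eε = 45300 · -3.3920e-03 = -153.7 MPa.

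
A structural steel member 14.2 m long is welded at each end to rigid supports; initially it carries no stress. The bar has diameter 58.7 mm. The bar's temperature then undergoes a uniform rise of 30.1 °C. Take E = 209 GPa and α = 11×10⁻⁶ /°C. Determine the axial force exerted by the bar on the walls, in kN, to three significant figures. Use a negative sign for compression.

-187 kN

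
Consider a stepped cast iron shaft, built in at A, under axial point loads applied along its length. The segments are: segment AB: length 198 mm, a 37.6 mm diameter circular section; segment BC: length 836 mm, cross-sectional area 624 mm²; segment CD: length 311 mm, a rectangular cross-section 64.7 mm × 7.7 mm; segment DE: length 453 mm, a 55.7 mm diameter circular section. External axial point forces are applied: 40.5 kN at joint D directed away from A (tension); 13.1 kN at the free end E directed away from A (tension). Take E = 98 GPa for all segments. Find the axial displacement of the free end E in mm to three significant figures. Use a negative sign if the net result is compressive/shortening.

Internal axial forces (sectioning from the free end, tension +): N_DE = 13.1 kN, N_CD = 53.6 kN, N_BC = 53.6 kN, N_AB = 53.6 kN.
A_AB = 1110 mm².
A_CD = 498.2 mm².
A_DE = 2437 mm².
δ_AB = 53600·198/(1110·98000) = 0.09753 mm
δ_BC = 53600·836/(624·98000) = 0.7328 mm
δ_CD = 53600·311/(498.2·98000) = 0.3414 mm
δ_DE = 13100·453/(2437·98000) = 0.02485 mm
δ = Σδ_i = 1.197 mm.

1.20 mm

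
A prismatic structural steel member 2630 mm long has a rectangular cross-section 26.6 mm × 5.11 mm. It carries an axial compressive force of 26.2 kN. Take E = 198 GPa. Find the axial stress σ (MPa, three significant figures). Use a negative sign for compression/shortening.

-193 MPa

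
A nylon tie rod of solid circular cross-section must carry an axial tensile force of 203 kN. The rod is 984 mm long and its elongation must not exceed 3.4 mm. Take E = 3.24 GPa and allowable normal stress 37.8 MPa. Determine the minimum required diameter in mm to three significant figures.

Required area A ≥ P/σ_allow = 203000/37.8 = 5370 mm².
For a solid circular section, d ≥ √(4A/π) = 82.69 mm.
Elongation limit: A ≥ PL/(Eδ_allow) = 203000·984/(3240·3.4) = 18130 mm² ⇒ d ≥ 151.9 mm.
The elongation limit governs.

152 mm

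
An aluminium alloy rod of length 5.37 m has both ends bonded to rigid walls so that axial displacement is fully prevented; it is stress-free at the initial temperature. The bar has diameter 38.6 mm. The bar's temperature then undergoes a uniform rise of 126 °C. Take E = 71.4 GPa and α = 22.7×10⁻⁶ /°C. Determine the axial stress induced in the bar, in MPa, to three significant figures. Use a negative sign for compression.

-204 MPa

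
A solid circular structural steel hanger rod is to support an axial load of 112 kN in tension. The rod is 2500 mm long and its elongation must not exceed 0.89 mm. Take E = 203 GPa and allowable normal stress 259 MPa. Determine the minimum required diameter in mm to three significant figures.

44.4 mm

Required area A ≥ P/σ_allow = 112000/259 = 432.4 mm².
For a solid circular section, d ≥ √(4A/π) = 23.46 mm.
Elongation limit: A ≥ PL/(Eδ_allow) = 112000·2500/(203000·0.89) = 1550 mm² ⇒ d ≥ 44.42 mm.
The elongation limit governs.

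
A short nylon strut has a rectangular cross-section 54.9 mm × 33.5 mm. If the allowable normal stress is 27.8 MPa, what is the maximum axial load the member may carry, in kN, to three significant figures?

51.1 kN

A = 1839 mm².
P_max = σ_allow · A = 27.8 · 1839 = 51130 N = 51.13 kN.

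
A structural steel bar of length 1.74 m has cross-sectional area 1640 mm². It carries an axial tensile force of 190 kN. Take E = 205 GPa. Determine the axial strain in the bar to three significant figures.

5.65e-04

σ = N/A = 115.9 MPa; ε = σ/E = 115.9/205000 = 5.651e-04.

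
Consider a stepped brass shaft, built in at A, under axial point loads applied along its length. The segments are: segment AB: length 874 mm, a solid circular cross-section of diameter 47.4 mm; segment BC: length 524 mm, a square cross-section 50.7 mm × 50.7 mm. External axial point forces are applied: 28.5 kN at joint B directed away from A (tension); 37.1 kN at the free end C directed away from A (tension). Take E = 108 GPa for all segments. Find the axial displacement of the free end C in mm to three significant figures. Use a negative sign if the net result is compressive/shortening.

0.371 mm

Internal axial forces (sectioning from the free end, tension +): N_BC = 37.1 kN, N_AB = 65.6 kN.
A_AB = 1765 mm².
A_BC = 2570 mm².
δ_AB = 65600·874/(1765·108000) = 0.3008 mm
δ_BC = 37100·524/(2570·108000) = 0.07003 mm
δ = Σδ_i = 0.3709 mm.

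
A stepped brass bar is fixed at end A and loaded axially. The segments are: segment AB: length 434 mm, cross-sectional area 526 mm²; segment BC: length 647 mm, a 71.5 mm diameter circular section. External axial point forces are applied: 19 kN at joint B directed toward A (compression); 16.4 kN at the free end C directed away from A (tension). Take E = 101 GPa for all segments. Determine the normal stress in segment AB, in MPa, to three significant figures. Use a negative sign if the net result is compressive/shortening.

Internal axial forces (sectioning from the free end, tension +): N_BC = 16.4 kN, N_AB = -2.6 kN.
σ_AB = N_AB/A_AB = -2600/526 = -4.943 MPa.

-4.94 MPa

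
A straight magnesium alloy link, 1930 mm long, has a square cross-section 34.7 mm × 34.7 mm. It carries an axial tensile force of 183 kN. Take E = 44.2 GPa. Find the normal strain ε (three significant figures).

0.00344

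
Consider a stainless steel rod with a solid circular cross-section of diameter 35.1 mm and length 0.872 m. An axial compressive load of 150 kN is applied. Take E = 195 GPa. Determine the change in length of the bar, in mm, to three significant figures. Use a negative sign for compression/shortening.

-0.693 mm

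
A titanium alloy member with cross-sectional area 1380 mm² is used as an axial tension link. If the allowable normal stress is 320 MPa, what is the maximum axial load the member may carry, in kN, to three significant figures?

P_max = σ_allow · A = 320 · 1380 = 441600 N = 441.6 kN.

442 kN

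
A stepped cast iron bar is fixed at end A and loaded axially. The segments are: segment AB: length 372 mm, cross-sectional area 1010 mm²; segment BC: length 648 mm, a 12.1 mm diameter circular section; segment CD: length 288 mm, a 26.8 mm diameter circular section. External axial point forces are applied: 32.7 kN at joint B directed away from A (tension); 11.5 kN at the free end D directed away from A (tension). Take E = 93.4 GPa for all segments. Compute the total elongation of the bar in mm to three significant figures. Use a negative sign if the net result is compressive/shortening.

Internal axial forces (sectioning from the free end, tension +): N_CD = 11.5 kN, N_BC = 11.5 kN, N_AB = 44.2 kN.
A_BC = 115 mm².
A_CD = 564.1 mm².
δ_AB = 44200·372/(1010·93400) = 0.1743 mm
δ_BC = 11500·648/(115·93400) = 0.6938 mm
δ_CD = 11500·288/(564.1·93400) = 0.06286 mm
δ = Σδ_i = 0.931 mm.

0.931 mm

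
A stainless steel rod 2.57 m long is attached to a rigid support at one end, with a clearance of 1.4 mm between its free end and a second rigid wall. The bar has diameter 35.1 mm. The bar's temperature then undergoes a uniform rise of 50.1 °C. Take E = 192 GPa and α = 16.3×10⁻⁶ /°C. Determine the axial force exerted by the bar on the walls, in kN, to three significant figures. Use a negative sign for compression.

Free thermal expansion αLΔT = 16.3e-6 · 2570 · 50.1 = 2.099 mm.
The walls engage after the gap closes; constrained expansion = 2.099 − 1.4 = 0.6987 mm.
The walls impose strain ε = −(0.6987)/2570 = -2.7188e-04; σ = Eε = 192000 · -2.7188e-04 = -52.2 MPa.
Wall reaction R = σ·A = -52.2·967.6 = -50510 N = -50.51 kN.

-50.5 kN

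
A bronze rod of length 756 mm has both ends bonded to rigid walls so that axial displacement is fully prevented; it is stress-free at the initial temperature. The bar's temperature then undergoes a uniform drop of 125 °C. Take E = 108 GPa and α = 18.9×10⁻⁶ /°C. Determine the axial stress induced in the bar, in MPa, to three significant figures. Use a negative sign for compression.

Free thermal expansion αLΔT = 18.9e-6 · 756 · -125 = -1.786 mm.
The walls impose strain ε = −(-1.786)/756 = 2.3625e-03; σ = Eε = 108000 · 2.3625e-03 = 255.2 MPa.

255 MPa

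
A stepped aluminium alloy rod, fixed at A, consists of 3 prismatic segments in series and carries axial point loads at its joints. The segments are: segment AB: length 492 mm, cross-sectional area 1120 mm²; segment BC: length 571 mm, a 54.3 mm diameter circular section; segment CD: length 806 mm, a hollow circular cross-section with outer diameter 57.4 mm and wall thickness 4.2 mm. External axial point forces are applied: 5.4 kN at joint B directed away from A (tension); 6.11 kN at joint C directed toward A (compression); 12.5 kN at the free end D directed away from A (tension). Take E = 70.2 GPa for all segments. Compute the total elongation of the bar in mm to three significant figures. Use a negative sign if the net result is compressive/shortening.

0.301 mm

Internal axial forces (sectioning from the free end, tension +): N_CD = 12.5 kN, N_BC = 6.39 kN, N_AB = 11.79 kN.
A_BC = 2316 mm².
A_CD = 702 mm².
δ_AB = 11790·492/(1120·70200) = 0.07378 mm
δ_BC = 6390·571/(2316·70200) = 0.02244 mm
δ_CD = 12500·806/(702·70200) = 0.2045 mm
δ = Σδ_i = 0.3007 mm.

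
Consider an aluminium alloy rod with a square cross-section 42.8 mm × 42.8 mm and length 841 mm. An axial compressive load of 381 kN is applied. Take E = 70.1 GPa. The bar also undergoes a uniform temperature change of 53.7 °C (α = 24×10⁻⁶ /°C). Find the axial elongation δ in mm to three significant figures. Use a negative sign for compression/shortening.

A = 1832 mm².
δ_mech = NL/(AE) = -381000·841/(1832·70100) = -2.495 mm.
δ_thermal = αLΔT = 24e-6·841·53.7 = 1.084 mm.
δ = δ_mech + δ_thermal = -1.411 mm.

-1.41 mm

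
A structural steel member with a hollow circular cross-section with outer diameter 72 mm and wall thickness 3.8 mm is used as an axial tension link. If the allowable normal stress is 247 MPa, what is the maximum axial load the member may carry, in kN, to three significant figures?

201 kN

A = 814.2 mm².
P_max = σ_allow · A = 247 · 814.2 = 201100 N = 201.1 kN.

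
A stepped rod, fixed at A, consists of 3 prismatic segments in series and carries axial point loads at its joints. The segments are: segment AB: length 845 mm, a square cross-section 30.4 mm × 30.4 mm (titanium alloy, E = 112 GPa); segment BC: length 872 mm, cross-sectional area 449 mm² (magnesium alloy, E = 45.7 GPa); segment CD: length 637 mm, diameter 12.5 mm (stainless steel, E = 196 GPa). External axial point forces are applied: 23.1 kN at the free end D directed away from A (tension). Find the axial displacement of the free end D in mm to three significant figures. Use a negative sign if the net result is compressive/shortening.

Internal axial forces (sectioning from the free end, tension +): N_CD = 23.1 kN, N_BC = 23.1 kN, N_AB = 23.1 kN.
A_AB = 924.2 mm².
A_CD = 122.7 mm².
δ_AB = 23100·845/(924.2·112000) = 0.1886 mm
δ_BC = 23100·872/(449·45700) = 0.9817 mm
δ_CD = 23100·637/(122.7·196000) = 0.6118 mm
δ = Σδ_i = 1.782 mm.

1.78 mm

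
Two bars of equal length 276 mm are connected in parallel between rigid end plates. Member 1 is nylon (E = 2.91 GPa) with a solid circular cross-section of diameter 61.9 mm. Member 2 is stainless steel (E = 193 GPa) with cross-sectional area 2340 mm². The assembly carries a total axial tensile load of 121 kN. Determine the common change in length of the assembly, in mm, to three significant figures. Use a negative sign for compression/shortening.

0.0725 mm

A_1 = 3009 mm².
Equal strain + equilibrium ⇒ each member carries load in proportion to AE: A₁E₁ = 8757000 N, A₂E₂ = 451600000 N, ΣAE = 460400000 N.
δ = PL/ΣAE = 121000·276/460400000 = 0.07254 mm.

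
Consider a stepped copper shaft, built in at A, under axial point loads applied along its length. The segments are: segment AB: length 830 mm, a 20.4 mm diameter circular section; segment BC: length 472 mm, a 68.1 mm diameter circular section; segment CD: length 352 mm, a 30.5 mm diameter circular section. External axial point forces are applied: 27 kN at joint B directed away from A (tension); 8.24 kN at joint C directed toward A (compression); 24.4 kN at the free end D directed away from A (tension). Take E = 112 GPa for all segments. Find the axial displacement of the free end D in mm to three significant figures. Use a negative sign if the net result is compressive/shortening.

1.10 mm

Internal axial forces (sectioning from the free end, tension +): N_CD = 24.4 kN, N_BC = 16.16 kN, N_AB = 43.16 kN.
A_AB = 326.9 mm².
A_BC = 3642 mm².
A_CD = 730.6 mm².
δ_AB = 43160·830/(326.9·112000) = 0.9786 mm
δ_BC = 16160·472/(3642·112000) = 0.0187 mm
δ_CD = 24400·352/(730.6·112000) = 0.105 mm
δ = Σδ_i = 1.102 mm.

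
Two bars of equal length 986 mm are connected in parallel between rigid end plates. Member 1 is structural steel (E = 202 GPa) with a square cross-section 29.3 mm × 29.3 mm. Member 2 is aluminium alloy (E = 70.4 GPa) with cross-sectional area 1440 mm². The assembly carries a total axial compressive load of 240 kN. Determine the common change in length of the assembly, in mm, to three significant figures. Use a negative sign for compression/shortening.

A_1 = 858.5 mm².
Equal strain + equilibrium ⇒ each member carries load in proportion to AE: A₁E₁ = 173400000 N, A₂E₂ = 101400000 N, ΣAE = 274800000 N.
δ = PL/ΣAE = -240000·986/274800000 = -0.8612 mm.

-0.861 mm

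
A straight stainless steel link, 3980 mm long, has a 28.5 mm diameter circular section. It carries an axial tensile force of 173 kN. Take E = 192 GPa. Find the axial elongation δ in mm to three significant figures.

5.62 mm

A = 637.9 mm².
δ_mech = NL/(AE) = 173000·3980/(637.9·192000) = 5.621 mm.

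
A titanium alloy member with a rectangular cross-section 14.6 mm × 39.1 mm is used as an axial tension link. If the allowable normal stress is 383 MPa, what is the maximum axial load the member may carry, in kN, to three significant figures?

A = 570.9 mm².
P_max = σ_allow · A = 383 · 570.9 = 218600 N = 218.6 kN.

219 kN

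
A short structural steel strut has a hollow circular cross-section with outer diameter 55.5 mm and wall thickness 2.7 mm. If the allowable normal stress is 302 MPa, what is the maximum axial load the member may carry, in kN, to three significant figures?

135 kN

A = 447.9 mm².
P_max = σ_allow · A = 302 · 447.9 = 135300 N = 135.3 kN.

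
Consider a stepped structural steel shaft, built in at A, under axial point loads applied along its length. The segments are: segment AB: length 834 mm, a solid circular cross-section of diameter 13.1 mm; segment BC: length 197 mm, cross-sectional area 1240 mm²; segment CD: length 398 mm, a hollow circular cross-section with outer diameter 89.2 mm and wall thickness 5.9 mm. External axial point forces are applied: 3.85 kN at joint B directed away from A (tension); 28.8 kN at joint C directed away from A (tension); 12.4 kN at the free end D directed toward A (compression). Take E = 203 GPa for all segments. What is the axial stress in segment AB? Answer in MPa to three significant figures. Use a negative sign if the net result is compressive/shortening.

Internal axial forces (sectioning from the free end, tension +): N_CD = -12.4 kN, N_BC = 16.4 kN, N_AB = 20.25 kN.
A_AB = 134.8 mm².
σ_AB = N_AB/A_AB = 20250/134.8 = 150.2 MPa.

150 MPa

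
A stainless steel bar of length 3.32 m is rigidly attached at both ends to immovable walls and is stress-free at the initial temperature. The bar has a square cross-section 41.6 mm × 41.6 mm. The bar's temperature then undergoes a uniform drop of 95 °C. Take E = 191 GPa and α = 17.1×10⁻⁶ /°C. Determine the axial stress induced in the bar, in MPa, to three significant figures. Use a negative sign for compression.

310 MPa

Free thermal expansion αLΔT = 17.1e-6 · 3320 · -95 = -5.393 mm.
The walls impose strain ε = −(-5.393)/3320 = 1.6245e-03; σ = Eε = 191000 · 1.6245e-03 = 310.3 MPa.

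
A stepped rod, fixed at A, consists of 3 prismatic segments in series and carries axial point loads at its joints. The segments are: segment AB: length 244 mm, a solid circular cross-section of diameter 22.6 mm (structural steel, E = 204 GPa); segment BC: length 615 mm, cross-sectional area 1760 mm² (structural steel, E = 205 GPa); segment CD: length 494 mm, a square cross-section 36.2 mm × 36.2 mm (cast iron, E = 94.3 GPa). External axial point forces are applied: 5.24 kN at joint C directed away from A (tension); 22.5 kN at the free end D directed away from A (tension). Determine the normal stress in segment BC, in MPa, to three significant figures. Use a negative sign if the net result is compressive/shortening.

Internal axial forces (sectioning from the free end, tension +): N_CD = 22.5 kN, N_BC = 27.74 kN, N_AB = 27.74 kN.
σ_BC = N_BC/A_BC = 27740/1760 = 15.76 MPa.

15.8 MPa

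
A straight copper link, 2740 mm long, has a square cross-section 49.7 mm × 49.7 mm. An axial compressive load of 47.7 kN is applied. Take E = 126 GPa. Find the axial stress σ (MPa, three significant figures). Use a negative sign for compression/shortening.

-19.3 MPa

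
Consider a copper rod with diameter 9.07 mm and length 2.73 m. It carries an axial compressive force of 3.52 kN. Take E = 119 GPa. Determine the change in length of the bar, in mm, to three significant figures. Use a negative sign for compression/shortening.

-1.25 mm

A = 64.61 mm².
δ_mech = NL/(AE) = -3520·2730/(64.61·119000) = -1.25 mm.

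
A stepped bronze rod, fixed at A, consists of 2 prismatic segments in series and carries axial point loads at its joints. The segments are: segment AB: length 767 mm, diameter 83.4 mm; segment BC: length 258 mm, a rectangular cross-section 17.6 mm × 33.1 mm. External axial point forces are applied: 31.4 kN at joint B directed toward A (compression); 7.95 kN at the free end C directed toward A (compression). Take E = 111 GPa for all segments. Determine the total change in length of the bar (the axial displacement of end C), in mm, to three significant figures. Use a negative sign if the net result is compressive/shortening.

Internal axial forces (sectioning from the free end, tension +): N_BC = -7.95 kN, N_AB = -39.35 kN.
A_AB = 5463 mm².
A_BC = 582.6 mm².
δ_AB = -39350·767/(5463·111000) = -0.04977 mm
δ_BC = -7950·258/(582.6·111000) = -0.03172 mm
δ = Σδ_i = -0.08149 mm.

-0.0815 mm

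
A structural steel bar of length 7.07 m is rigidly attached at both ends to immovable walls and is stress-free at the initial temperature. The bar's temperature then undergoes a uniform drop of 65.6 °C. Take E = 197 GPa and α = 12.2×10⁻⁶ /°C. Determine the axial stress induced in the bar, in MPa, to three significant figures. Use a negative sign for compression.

158 MPa

Free thermal expansion αLΔT = 12.2e-6 · 7070 · -65.6 = -5.658 mm.
The walls impose strain ε = −(-5.658)/7070 = 8.0032e-04; σ = Eε = 197000 · 8.0032e-04 = 157.7 MPa.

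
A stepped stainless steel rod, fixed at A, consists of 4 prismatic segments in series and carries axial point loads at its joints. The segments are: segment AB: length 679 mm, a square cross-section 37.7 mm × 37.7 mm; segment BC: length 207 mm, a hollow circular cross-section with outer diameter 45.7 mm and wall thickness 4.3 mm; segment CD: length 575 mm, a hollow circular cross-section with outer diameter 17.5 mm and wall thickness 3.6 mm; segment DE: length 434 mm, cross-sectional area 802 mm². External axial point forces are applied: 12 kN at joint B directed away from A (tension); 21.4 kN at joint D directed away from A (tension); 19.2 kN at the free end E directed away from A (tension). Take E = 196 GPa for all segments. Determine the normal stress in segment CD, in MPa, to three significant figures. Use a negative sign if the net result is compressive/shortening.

258 MPa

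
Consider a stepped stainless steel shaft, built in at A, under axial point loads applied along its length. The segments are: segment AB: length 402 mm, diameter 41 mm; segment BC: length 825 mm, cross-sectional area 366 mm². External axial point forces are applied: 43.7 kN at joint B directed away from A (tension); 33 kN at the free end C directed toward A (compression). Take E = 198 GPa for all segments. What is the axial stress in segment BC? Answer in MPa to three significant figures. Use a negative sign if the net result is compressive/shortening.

Internal axial forces (sectioning from the free end, tension +): N_BC = -33 kN, N_AB = 10.7 kN.
σ_BC = N_BC/A_BC = -33000/366 = -90.16 MPa.

-90.2 MPa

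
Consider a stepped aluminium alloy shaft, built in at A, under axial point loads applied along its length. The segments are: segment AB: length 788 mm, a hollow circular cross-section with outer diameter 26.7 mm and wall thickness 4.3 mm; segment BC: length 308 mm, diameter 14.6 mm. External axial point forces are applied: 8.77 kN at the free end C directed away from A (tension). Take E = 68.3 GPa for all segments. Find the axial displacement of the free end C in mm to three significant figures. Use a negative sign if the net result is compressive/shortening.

0.571 mm

Internal axial forces (sectioning from the free end, tension +): N_BC = 8.77 kN, N_AB = 8.77 kN.
A_AB = 302.6 mm².
A_BC = 167.4 mm².
δ_AB = 8770·788/(302.6·68300) = 0.3344 mm
δ_BC = 8770·308/(167.4·68300) = 0.2362 mm
δ = Σδ_i = 0.5706 mm.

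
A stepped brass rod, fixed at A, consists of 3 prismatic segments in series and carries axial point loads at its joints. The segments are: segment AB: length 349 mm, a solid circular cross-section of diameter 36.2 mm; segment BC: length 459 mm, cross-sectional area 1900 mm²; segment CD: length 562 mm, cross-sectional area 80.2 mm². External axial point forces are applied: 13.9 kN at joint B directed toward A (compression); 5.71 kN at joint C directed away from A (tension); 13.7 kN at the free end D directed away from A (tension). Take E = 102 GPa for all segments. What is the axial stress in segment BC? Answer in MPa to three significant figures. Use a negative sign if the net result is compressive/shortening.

Internal axial forces (sectioning from the free end, tension +): N_CD = 13.7 kN, N_BC = 19.41 kN, N_AB = 5.51 kN.
σ_BC = N_BC/A_BC = 19410/1900 = 10.22 MPa.

10.2 MPa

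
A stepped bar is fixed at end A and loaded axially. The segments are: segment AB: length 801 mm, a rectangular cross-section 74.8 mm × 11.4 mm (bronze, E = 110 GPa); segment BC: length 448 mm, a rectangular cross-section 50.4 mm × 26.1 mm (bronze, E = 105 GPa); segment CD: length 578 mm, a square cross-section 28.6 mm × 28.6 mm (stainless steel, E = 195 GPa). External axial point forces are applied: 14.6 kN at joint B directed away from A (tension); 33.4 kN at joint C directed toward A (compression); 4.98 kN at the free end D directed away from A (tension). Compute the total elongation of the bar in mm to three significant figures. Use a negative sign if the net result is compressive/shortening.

Internal axial forces (sectioning from the free end, tension +): N_CD = 4.98 kN, N_BC = -28.42 kN, N_AB = -13.82 kN.
A_AB = 852.7 mm².
A_BC = 1315 mm².
A_CD = 818 mm².
δ_AB = -13820·801/(852.7·110000) = -0.118 mm
δ_BC = -28420·448/(1315·105000) = -0.09218 mm
δ_CD = 4980·578/(818·195000) = 0.01805 mm
δ = Σδ_i = -0.1922 mm.

-0.192 mm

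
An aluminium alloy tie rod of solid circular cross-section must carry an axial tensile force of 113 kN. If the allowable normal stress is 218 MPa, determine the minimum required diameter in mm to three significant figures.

Required area A ≥ P/σ_allow = 113000/218 = 518.3 mm².
For a solid circular section, d ≥ √(4A/π) = 25.69 mm.

25.7 mm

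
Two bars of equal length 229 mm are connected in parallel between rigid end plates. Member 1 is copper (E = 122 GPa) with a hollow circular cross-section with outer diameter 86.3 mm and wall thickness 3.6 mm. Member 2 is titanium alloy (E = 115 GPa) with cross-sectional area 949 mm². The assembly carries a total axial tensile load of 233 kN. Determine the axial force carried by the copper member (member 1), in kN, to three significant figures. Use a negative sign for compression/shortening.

A_1 = 935.3 mm².
Equal strain + equilibrium ⇒ each member carries load in proportion to AE: A₁E₁ = 114100000 N, A₂E₂ = 109100000 N, ΣAE = 223200000 N.
F₁ = P·A₁E₁/ΣAE = 233000·114100000/223200000 = 119100 N.

119 kN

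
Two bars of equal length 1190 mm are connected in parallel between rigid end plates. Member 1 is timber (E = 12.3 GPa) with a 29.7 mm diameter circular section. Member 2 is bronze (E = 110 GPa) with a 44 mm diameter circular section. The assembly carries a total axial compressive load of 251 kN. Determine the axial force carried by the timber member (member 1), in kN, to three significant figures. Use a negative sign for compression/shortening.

-12.2 kN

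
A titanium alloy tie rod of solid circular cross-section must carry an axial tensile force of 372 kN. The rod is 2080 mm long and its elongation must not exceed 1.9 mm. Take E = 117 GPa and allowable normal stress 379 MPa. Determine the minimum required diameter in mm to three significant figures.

Required area A ≥ P/σ_allow = 372000/379 = 981.5 mm².
For a solid circular section, d ≥ √(4A/π) = 35.35 mm.
Elongation limit: A ≥ PL/(Eδ_allow) = 372000·2080/(117000·1.9) = 3481 mm² ⇒ d ≥ 66.57 mm.
The elongation limit governs.

66.6 mm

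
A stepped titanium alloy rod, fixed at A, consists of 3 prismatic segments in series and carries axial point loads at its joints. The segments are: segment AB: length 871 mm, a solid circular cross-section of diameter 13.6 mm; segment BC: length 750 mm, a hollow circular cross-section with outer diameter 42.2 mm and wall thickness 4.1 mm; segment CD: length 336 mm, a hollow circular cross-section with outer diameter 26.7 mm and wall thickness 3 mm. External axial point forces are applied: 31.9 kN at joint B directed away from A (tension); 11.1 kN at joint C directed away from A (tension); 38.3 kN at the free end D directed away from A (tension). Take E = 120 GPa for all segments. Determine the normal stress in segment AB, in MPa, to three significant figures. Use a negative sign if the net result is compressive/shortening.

Internal axial forces (sectioning from the free end, tension +): N_CD = 38.3 kN, N_BC = 49.4 kN, N_AB = 81.3 kN.
A_AB = 145.3 mm².
σ_AB = N_AB/A_AB = 81300/145.3 = 559.7 MPa.

560 MPa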